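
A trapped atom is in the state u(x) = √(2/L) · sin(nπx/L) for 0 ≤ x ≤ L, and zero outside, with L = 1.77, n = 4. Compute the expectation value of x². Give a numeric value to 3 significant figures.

⟨x²⟩ = ∫ x²·|u|² dx (integrals over the domain).
With sin²θ = (1 − cos2θ)/2 on 0 ≤ x ≤ L: ∫sin²(nπx/L) dx = L/2, ∫x·sin²(nπx/L) dx = L²/4, ∫x²·sin²(nπx/L) dx = L³·(1/6 − 1/(4n²π²)); higher powers xᵏ the same way, integrating xᵏ·cos(2nπx/L) by parts.
⟨x²⟩ = 1.0344.

1.03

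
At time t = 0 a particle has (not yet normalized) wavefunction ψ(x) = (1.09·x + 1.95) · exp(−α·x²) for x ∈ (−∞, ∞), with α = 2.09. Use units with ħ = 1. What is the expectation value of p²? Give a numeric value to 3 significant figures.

p² ψ = −ħ² d²ψ/dx²; ⟨p²⟩ = −ħ² ∫ ψ*·ψ'' dx / ∫|ψ|² dx.
Expand each integrand as polynomial × e^(−2αx²) and use ∫x^(2j)·e^(−2αx²) dx = (2j−1)!!/(4α)^j · √(π/(2α)), odd powers → 0; here √(π/(2α)) = 0.86694. Differentiate with the product rule, d/dx e^(−αx²) = −2αx·e^(−αx²).
State is unnormalized: ∫|ψ|² dx = 3.4197, and ∫ψ*·(−ħ² ψ'') dx = 7.6622, so ⟨p²⟩ = 7.6622 / 3.4197.
⟨p²⟩ = 2.2406.

2.24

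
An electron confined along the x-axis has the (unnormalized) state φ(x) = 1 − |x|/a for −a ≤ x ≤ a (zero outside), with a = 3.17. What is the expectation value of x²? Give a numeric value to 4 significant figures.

⟨x²⟩ = ∫ x²·|φ|² dx / ∫|φ|² dx (integrals over the domain).
φ is even, so ∫ over [−a, a] = 2∫₀ᵃ with φ = 1 − x/a there: ∫₀ᵃ (1 − x/a)² dx = a/3, ∫₀ᵃ x²(1 − x/a)² dx = a³/30, ∫₀ᵃ x⁴(1 − x/a)² dx = a⁵/105.
State is unnormalized: ∫|φ|² dx = 2.1133, and ∫φ*·x²·φ dx = 2.1237, so ⟨x²⟩ = 2.1237 / 2.1133.
⟨x²⟩ = 1.0049.

1.005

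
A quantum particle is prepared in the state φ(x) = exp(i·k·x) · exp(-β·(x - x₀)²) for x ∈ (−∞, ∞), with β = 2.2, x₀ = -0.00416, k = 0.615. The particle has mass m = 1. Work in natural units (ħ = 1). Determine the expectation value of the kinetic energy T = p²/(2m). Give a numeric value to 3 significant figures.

T = −(ħ²/2m) d²/dx², so ⟨T⟩ = −(ħ²/2m) ∫ φ*·φ'' dx / ∫|φ|² dx; with m = 1.
Gaussian moments (u = x − x₀): ∫u^(2j)·e^(−2βu²) du = (2j−1)!!/(4β)^j · √(π/(2β)), odd powers integrate to 0; here √(π/(2β)) = 0.84498. Derivatives: φ′ = (ik − 2βu)·φ, φ″ = ((ik − 2βu)² − 2β)·φ; the odd-in-u pieces drop out.
State is unnormalized: ∫|φ|² dx = 0.84498, and ∫φ*·(−ħ²/2m · φ'') dx = 1.0893, so ⟨T⟩ = 1.0893 / 0.84498.
⟨T⟩ = 1.2891.

1.29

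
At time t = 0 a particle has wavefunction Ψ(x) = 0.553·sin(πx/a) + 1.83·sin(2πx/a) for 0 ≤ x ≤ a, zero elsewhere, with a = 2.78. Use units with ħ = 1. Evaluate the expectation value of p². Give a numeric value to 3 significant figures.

p² Ψ = −ħ² d²Ψ/dx²; ⟨p²⟩ = −ħ² ∫ Ψ*·Ψ'' dx / ∫|Ψ|² dx.
d²/dx² sin(jπx/a) = −(jπ/a)²·sin(jπx/a); on 0 ≤ x ≤ a, ∫sin²(jπx/a) dx = a/2 and ∫sin(jπx/a)·sin(lπx/a) dx = 0 for j ≠ l, so only diagonal terms survive in ∫|Ψ|² and ∫Ψ·Ψ″; ∫Ψ·Ψ′ dx = [Ψ²/2] between the walls = 0.
State is unnormalized: ∫|Ψ|² dx = 5.0800, and ∫Ψ*·(−ħ² Ψ'') dx = 24.321, so ⟨p²⟩ = 24.321 / 5.0800.
⟨p²⟩ = 4.7877.

4.79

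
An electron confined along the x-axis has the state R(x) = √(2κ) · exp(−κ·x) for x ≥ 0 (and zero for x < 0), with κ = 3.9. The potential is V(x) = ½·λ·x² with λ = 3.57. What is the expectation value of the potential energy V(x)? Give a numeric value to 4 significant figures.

0.05868

⟨V⟩ = ∫ V(x)·|R|² dx.
Every integrand reduces to terms xʲ·e^(−2κx) on [0, ∞); use ∫₀^∞ xʲ·e^(−2κx) dx = j!/(2κ)^(j+1).
⟨V⟩ = 0.058679.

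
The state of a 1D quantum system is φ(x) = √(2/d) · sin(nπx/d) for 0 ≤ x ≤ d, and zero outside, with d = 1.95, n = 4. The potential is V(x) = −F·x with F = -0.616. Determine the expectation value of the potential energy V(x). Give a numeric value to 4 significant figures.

0.6006

⟨V⟩ = ∫ V(x)·|φ|² dx.
With sin²θ = (1 − cos2θ)/2 on 0 ≤ x ≤ d: ∫sin²(nπx/d) dx = d/2, ∫x·sin²(nπx/d) dx = d²/4, ∫x²·sin²(nπx/d) dx = d³·(1/6 − 1/(4n²π²)); higher powers xᵏ the same way, integrating xᵏ·cos(2nπx/d) by parts.
⟨V⟩ = 0.60060.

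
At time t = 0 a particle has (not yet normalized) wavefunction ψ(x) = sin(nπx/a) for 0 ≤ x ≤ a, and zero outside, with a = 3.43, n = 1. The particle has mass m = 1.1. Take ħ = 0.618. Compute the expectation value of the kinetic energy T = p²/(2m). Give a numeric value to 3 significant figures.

0.146

T = −(ħ²/2m) d²/dx², so ⟨T⟩ = −(ħ²/2m) ∫ ψ*·ψ'' dx / ∫|ψ|² dx; with m = 1.1.
d/dx sin(nπx/a) = (nπ/a)·cos(nπx/a) and d²/dx² sin(nπx/a) = −(nπ/a)²·sin(nπx/a); on 0 ≤ x ≤ a, ∫sin²(nπx/a) dx = a/2 and ∫sin(nπx/a)·cos(nπx/a) dx = 0.
State is unnormalized: ∫|ψ|² dx = 1.7150, and ∫ψ*·(−ħ²/2m · ψ'') dx = 0.24976, so ⟨T⟩ = 0.24976 / 1.7150.
⟨T⟩ = 0.14564.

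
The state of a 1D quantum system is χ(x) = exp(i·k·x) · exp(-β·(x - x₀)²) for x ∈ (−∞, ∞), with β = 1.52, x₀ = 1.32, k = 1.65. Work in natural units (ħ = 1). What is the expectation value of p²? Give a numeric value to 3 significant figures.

4.24

p² χ = −ħ² d²χ/dx²; ⟨p²⟩ = −ħ² ∫ χ*·χ'' dx / ∫|χ|² dx.
Gaussian moments (u = x − x₀): ∫u^(2j)·e^(−2βu²) du = (2j−1)!!/(4β)^j · √(π/(2β)), odd powers integrate to 0; here √(π/(2β)) = 1.0166. Derivatives: χ′ = (ik − 2βu)·χ, χ″ = ((ik − 2βu)² − 2β)·χ; the odd-in-u pieces drop out.
State is unnormalized: ∫|χ|² dx = 1.0166, and ∫χ*·(−ħ² χ'') dx = 4.3128, so ⟨p²⟩ = 4.3128 / 1.0166.
⟨p²⟩ = 4.2425.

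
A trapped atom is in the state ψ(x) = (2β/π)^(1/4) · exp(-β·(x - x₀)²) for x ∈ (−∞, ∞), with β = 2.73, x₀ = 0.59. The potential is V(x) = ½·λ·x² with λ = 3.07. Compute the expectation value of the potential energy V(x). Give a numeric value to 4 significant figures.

0.6749

⟨V⟩ = ∫ V(x)·|ψ|² dx.
Gaussian moments (u = x − x₀): ∫u^(2j)·e^(−2βu²) du = (2j−1)!!/(4β)^j · √(π/(2β)), odd powers integrate to 0; here √(π/(2β)) = 0.75854.
⟨V⟩ = 0.67490.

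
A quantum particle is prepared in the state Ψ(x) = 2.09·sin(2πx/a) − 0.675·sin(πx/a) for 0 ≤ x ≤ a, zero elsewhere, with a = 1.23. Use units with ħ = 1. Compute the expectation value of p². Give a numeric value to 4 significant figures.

24.25

p² Ψ = −ħ² d²Ψ/dx²; ⟨p²⟩ = −ħ² ∫ Ψ*·Ψ'' dx / ∫|Ψ|² dx.
d²/dx² sin(jπx/a) = −(jπ/a)²·sin(jπx/a); on 0 ≤ x ≤ a, ∫sin²(jπx/a) dx = a/2 and ∫sin(jπx/a)·sin(lπx/a) dx = 0 for j ≠ l, so only diagonal terms survive in ∫|Ψ|² and ∫Ψ·Ψ″; ∫Ψ·Ψ′ dx = [Ψ²/2] between the walls = 0.
State is unnormalized: ∫|Ψ|² dx = 2.9666, and ∫Ψ*·(−ħ² Ψ'') dx = 71.928, so ⟨p²⟩ = 71.928 / 2.9666.
⟨p²⟩ = 24.246.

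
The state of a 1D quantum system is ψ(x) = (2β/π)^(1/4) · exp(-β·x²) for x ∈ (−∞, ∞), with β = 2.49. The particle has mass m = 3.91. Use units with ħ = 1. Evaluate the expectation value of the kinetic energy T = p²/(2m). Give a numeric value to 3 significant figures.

T = −(ħ²/2m) d²/dx², so ⟨T⟩ = −(ħ²/2m) ∫ ψ*·ψ'' dx; with m = 3.91.
Gaussian moments: ∫x^(2j)·e^(−2βx²) dx = (2j−1)!!/(4β)^j · √(π/(2β)), odd powers integrate to 0; here √(π/(2β)) = 0.79426. Derivatives: d/dx e^(−βx²) = −2βx·e^(−βx²), d²/dx² e^(−βx²) = (4β²x² − 2β)·e^(−βx²).
⟨T⟩ = 0.31841.

0.318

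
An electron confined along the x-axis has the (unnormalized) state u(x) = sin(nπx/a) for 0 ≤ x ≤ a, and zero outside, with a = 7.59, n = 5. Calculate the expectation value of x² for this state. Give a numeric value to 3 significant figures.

⟨x²⟩ = ∫ x²·|u|² dx / ∫|u|² dx (integrals over the domain).
With sin²θ = (1 − cos2θ)/2 on 0 ≤ x ≤ a: ∫sin²(nπx/a) dx = a/2, ∫x·sin²(nπx/a) dx = a²/4, ∫x²·sin²(nπx/a) dx = a³·(1/6 − 1/(4n²π²)); higher powers xᵏ the same way, integrating xᵏ·cos(2nπx/a) by parts.
State is unnormalized: ∫|u|² dx = 3.7950, and ∫u*·x²·u dx = 72.431, so ⟨x²⟩ = 72.431 / 3.7950.
⟨x²⟩ = 19.086.

19.1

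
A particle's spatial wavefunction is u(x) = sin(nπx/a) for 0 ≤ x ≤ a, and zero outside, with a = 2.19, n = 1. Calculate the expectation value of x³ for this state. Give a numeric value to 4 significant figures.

⟨x³⟩ = ∫ x³·|u|² dx / ∫|u|² dx (integrals over the domain).
With sin²θ = (1 − cos2θ)/2 on 0 ≤ x ≤ a: ∫sin²(nπx/a) dx = a/2, ∫x·sin²(nπx/a) dx = a²/4, ∫x²·sin²(nπx/a) dx = a³·(1/6 − 1/(4n²π²)); higher powers xᵏ the same way, integrating xᵏ·cos(2nπx/a) by parts.
State is unnormalized: ∫|u|² dx = 1.0950, and ∫u*·x³·u dx = 2.0013, so ⟨x³⟩ = 2.0013 / 1.0950.
⟨x³⟩ = 1.8277.

1.828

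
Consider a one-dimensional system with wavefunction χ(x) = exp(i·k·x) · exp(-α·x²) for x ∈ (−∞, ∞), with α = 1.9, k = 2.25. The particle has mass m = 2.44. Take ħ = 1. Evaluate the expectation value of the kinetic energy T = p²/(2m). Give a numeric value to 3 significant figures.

1.43

T = −(ħ²/2m) d²/dx², so ⟨T⟩ = −(ħ²/2m) ∫ χ*·χ'' dx / ∫|χ|² dx; with m = 2.44.
Gaussian moments: ∫x^(2j)·e^(−2αx²) dx = (2j−1)!!/(4α)^j · √(π/(2α)), odd powers integrate to 0; here √(π/(2α)) = 0.90925. Derivatives: χ′ = (ik − 2αx)·χ, χ″ = ((ik − 2αx)² − 2α)·χ; the odd-in-x pieces drop out.
State is unnormalized: ∫|χ|² dx = 0.90925, and ∫χ*·(−ħ²/2m · χ'') dx = 1.2973, so ⟨T⟩ = 1.2973 / 0.90925.
⟨T⟩ = 1.4267.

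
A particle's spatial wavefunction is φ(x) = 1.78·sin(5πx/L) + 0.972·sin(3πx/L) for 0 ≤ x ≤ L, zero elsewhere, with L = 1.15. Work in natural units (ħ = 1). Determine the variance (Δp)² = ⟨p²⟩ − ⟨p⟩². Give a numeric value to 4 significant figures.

159.1

Compute ⟨p⟩ and ⟨p²⟩ separately; (Δp)² = ⟨p²⟩ − ⟨p⟩².
d²/dx² sin(jπx/L) = −(jπ/L)²·sin(jπx/L); on 0 ≤ x ≤ L, ∫sin²(jπx/L) dx = L/2 and ∫sin(jπx/L)·sin(lπx/L) dx = 0 for j ≠ l, so only diagonal terms survive in ∫|φ|² and ∫φ·φ″; ∫φ·φ′ dx = [φ²/2] between the walls = 0.
Normalization: ∫|φ|² dx = 2.3651.
⟨p⟩ = 0.0000 and ⟨p²⟩ = 159.14.
(Δp)² = 159.14 − (0.0000)² = 159.14.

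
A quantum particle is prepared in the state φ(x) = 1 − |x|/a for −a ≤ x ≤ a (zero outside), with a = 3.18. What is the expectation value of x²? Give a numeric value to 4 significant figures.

1.011

⟨x²⟩ = ∫ x²·|φ|² dx / ∫|φ|² dx (integrals over the domain).
φ is even, so ∫ over [−a, a] = 2∫₀ᵃ with φ = 1 − x/a there: ∫₀ᵃ (1 − x/a)² dx = a/3, ∫₀ᵃ x²(1 − x/a)² dx = a³/30, ∫₀ᵃ x⁴(1 − x/a)² dx = a⁵/105.
State is unnormalized: ∫|φ|² dx = 2.1200, and ∫φ*·x²·φ dx = 2.1438, so ⟨x²⟩ = 2.1438 / 2.1200.
⟨x²⟩ = 1.0112.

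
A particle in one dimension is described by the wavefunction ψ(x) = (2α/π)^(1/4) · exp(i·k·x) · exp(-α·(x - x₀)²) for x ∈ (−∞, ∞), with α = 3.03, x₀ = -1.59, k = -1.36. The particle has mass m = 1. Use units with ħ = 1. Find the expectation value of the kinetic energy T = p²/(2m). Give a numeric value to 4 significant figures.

2.440

T = −(ħ²/2m) d²/dx², so ⟨T⟩ = −(ħ²/2m) ∫ ψ*·ψ'' dx; with m = 1.
Gaussian moments (u = x − x₀): ∫u^(2j)·e^(−2αu²) du = (2j−1)!!/(4α)^j · √(π/(2α)), odd powers integrate to 0; here √(π/(2α)) = 0.72001. Derivatives: ψ′ = (ik − 2αu)·ψ, ψ″ = ((ik − 2αu)² − 2α)·ψ; the odd-in-u pieces drop out.
⟨T⟩ = 2.4398.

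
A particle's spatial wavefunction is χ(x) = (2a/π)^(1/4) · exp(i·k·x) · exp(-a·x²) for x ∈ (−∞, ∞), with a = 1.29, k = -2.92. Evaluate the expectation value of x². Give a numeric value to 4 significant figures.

⟨x²⟩ = ∫ x²·|χ|² dx (integrals over the domain).
Gaussian moments: ∫x^(2j)·e^(−2ax²) dx = (2j−1)!!/(4a)^j · √(π/(2a)), odd powers integrate to 0; here √(π/(2a)) = 1.1035.
⟨x²⟩ = 0.19380.

0.1938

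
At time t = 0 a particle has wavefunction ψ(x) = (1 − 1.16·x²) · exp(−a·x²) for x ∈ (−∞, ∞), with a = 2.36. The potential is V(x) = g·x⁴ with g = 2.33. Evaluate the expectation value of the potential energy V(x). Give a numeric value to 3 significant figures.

0.0294

⟨V⟩ = ∫ V(x)·|ψ|² dx / ∫|ψ|² dx.
Expand each integrand as polynomial × e^(−2ax²) and use ∫x^(2j)·e^(−2ax²) dx = (2j−1)!!/(4a)^j · √(π/(2a)), odd powers → 0; here √(π/(2a)) = 0.81584.
State is unnormalized: ∫|ψ|² dx = 0.65229, and ∫ψ*·V(x)·ψ dx = 0.019178, so ⟨V⟩ = 0.019178 / 0.65229.
⟨V⟩ = 0.029400.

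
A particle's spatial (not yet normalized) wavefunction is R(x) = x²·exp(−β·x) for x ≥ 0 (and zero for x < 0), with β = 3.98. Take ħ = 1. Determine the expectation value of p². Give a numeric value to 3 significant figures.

5.28

p² R = −ħ² d²R/dx²; ⟨p²⟩ = −ħ² ∫ R*·R'' dx / ∫|R|² dx.
Differentiate x²·exp(−β·x) with the product rule; every integrand then reduces to terms xʲ·e^(−2βx) on [0, ∞), with ∫₀^∞ xʲ·e^(−2βx) dx = j!/(2β)^(j+1).
State is unnormalized: ∫|R|² dx = 0.00075101, and ∫R*·(−ħ² R'') dx = 0.0039654, so ⟨p²⟩ = 0.0039654 / 0.00075101.
⟨p²⟩ = 5.2801.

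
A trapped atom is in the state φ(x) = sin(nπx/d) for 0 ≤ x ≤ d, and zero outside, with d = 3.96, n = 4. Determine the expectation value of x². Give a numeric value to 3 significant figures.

5.18

⟨x²⟩ = ∫ x²·|φ|² dx / ∫|φ|² dx (integrals over the domain).
With sin²θ = (1 − cos2θ)/2 on 0 ≤ x ≤ d: ∫sin²(nπx/d) dx = d/2, ∫x·sin²(nπx/d) dx = d²/4, ∫x²·sin²(nπx/d) dx = d³·(1/6 − 1/(4n²π²)); higher powers xᵏ the same way, integrating xᵏ·cos(2nπx/d) by parts.
State is unnormalized: ∫|φ|² dx = 1.9800, and ∫φ*·x²·φ dx = 10.252, so ⟨x²⟩ = 10.252 / 1.9800.
⟨x²⟩ = 5.1775.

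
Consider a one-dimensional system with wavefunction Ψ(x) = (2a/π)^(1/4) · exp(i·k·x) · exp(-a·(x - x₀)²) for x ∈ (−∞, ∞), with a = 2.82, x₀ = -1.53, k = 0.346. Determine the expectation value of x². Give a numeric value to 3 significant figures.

⟨x²⟩ = ∫ x²·|Ψ|² dx (integrals over the domain).
Gaussian moments (u = x − x₀): ∫u^(2j)·e^(−2au²) du = (2j−1)!!/(4a)^j · √(π/(2a)), odd powers integrate to 0; here √(π/(2a)) = 0.74634.
⟨x²⟩ = 2.4296.

2.43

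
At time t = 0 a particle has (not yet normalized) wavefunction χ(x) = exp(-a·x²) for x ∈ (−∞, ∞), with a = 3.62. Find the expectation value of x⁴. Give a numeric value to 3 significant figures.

⟨x⁴⟩ = ∫ x⁴·|χ|² dx / ∫|χ|² dx (integrals over the domain).
Gaussian moments: ∫x^(2j)·e^(−2ax²) dx = (2j−1)!!/(4a)^j · √(π/(2a)), odd powers integrate to 0; here √(π/(2a)) = 0.65873.
State is unnormalized: ∫|χ|² dx = 0.65873, and ∫χ*·x⁴·χ dx = 0.0094252, so ⟨x⁴⟩ = 0.0094252 / 0.65873.
⟨x⁴⟩ = 0.014308.

0.0143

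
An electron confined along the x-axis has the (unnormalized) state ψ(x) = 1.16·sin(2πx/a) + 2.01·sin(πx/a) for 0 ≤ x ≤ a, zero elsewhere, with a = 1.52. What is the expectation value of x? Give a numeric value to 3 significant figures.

0.523

⟨x⟩ = ∫ x·|ψ|² dx / ∫|ψ|² dx (integrals over the domain).
On 0 ≤ x ≤ a (j ≠ l): ∫sin²(jπx/a) dx = a/2, ∫sin(jπx/a)·sin(lπx/a) dx = 0; diagonal moments ∫x·sin²(jπx/a) dx = a²/4, ∫x²·sin²(jπx/a) dx = a³·(1/6 − 1/(4j²π²)); cross terms ∫x·sin(jπx/a)·sin(lπx/a) dx = 0 for j + l even and −4jla²/(π²(j² − l²)²) for j + l odd, ∫x²·sin(jπx/a)·sin(lπx/a) dx = (−1)^(j+l)·4jla³/(π²(j² − l²)²); higher powers the same way via product-to-sum and parts.
State is unnormalized: ∫|ψ|² dx = 4.0931, and ∫ψ*·x·ψ dx = 2.1405, so ⟨x⟩ = 2.1405 / 4.0931.
⟨x⟩ = 0.52294.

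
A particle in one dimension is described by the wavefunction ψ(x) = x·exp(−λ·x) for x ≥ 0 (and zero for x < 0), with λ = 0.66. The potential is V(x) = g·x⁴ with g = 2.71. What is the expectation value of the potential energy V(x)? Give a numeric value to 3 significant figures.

321.

⟨V⟩ = ∫ V(x)·|ψ|² dx / ∫|ψ|² dx.
Every integrand reduces to terms xʲ·e^(−2λx) on [0, ∞); use ∫₀^∞ xʲ·e^(−2λx) dx = j!/(2λ)^(j+1).
State is unnormalized: ∫|ψ|² dx = 0.86958, and ∫ψ*·V(x)·ψ dx = 279.44, so ⟨V⟩ = 279.44 / 0.86958.
⟨V⟩ = 321.35.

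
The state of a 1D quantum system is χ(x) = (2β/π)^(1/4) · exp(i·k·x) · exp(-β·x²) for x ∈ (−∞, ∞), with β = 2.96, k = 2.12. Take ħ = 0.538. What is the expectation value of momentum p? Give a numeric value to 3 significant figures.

1.14

p χ = −iħ dχ/dx; then ⟨p⟩ = ∫ χ*·(pχ) dx.
Gaussian moments: ∫x^(2j)·e^(−2βx²) dx = (2j−1)!!/(4β)^j · √(π/(2β)), odd powers integrate to 0; here √(π/(2β)) = 0.72847. Derivatives: χ′ = (ik − 2βx)·χ, χ″ = ((ik − 2βx)² − 2β)·χ; the odd-in-x pieces drop out.
⟨p⟩ = 1.1406.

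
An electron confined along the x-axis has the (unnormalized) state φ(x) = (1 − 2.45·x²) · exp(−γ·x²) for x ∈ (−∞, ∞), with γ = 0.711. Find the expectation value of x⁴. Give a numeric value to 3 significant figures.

4.53

⟨x⁴⟩ = ∫ x⁴·|φ|² dx / ∫|φ|² dx (integrals over the domain).
Expand each integrand as polynomial × e^(−2γx²) and use ∫x^(2j)·e^(−2γx²) dx = (2j−1)!!/(4γ)^j · √(π/(2γ)), odd powers → 0; here √(π/(2γ)) = 1.4864.
State is unnormalized: ∫|φ|² dx = 2.2346, and ∫φ*·x⁴·φ dx = 10.122, so ⟨x⁴⟩ = 10.122 / 2.2346.
⟨x⁴⟩ = 4.5294.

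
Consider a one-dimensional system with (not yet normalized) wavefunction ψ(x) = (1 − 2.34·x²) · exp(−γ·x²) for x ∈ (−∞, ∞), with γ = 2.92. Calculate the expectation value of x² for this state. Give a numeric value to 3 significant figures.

0.0476

⟨x²⟩ = ∫ x²·|ψ|² dx / ∫|ψ|² dx (integrals over the domain).
Expand each integrand as polynomial × e^(−2γx²) and use ∫x^(2j)·e^(−2γx²) dx = (2j−1)!!/(4γ)^j · √(π/(2γ)), odd powers → 0; here √(π/(2γ)) = 0.73345.
State is unnormalized: ∫|ψ|² dx = 0.52788, and ∫ψ*·x²·ψ dx = 0.025118, so ⟨x²⟩ = 0.025118 / 0.52788.
⟨x²⟩ = 0.047583.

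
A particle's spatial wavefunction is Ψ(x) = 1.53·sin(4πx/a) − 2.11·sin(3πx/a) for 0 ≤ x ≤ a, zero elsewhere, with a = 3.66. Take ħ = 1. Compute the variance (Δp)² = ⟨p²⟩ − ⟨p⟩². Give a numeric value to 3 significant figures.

8.41

Compute ⟨p⟩ and ⟨p²⟩ separately; (Δp)² = ⟨p²⟩ − ⟨p⟩².
d²/dx² sin(jπx/a) = −(jπ/a)²·sin(jπx/a); on 0 ≤ x ≤ a, ∫sin²(jπx/a) dx = a/2 and ∫sin(jπx/a)·sin(lπx/a) dx = 0 for j ≠ l, so only diagonal terms survive in ∫|Ψ|² and ∫Ψ·Ψ″; ∫Ψ·Ψ′ dx = [Ψ²/2] between the walls = 0.
Normalization: ∫|Ψ|² dx = 12.431.
⟨p⟩ = 0.0000 and ⟨p²⟩ = 8.4083.
(Δp)² = 8.4083 − (0.0000)² = 8.4083.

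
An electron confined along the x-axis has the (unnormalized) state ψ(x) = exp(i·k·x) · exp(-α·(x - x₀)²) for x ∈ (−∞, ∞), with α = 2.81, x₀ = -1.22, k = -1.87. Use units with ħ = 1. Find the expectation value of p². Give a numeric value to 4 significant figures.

6.307

p² ψ = −ħ² d²ψ/dx²; ⟨p²⟩ = −ħ² ∫ ψ*·ψ'' dx / ∫|ψ|² dx.
Gaussian moments (u = x − x₀): ∫u^(2j)·e^(−2αu²) du = (2j−1)!!/(4α)^j · √(π/(2α)), odd powers integrate to 0; here √(π/(2α)) = 0.74766. Derivatives: ψ′ = (ik − 2αu)·ψ, ψ″ = ((ik − 2αu)² − 2α)·ψ; the odd-in-u pieces drop out.
State is unnormalized: ∫|ψ|² dx = 0.74766, and ∫ψ*·(−ħ² ψ'') dx = 4.7154, so ⟨p²⟩ = 4.7154 / 0.74766.
⟨p²⟩ = 6.3069.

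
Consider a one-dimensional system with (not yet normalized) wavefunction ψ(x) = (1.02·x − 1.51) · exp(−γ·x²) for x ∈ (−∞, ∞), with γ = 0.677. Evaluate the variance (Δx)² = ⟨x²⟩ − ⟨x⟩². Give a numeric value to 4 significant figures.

0.2935

Compute ⟨x⟩ and ⟨x²⟩ separately, then (Δx)² = ⟨x²⟩ − ⟨x⟩².
Expand each integrand as polynomial × e^(−2γx²) and use ∫x^(2j)·e^(−2γx²) dx = (2j−1)!!/(4γ)^j · √(π/(2γ)), odd powers → 0; here √(π/(2γ)) = 1.5232.
Normalization: ∫|ψ|² dx = 4.0583.
⟨x⟩ = -0.42695 and ⟨x²⟩ = 0.47578.
(Δx)² = 0.47578 − (-0.42695)² = 0.29349.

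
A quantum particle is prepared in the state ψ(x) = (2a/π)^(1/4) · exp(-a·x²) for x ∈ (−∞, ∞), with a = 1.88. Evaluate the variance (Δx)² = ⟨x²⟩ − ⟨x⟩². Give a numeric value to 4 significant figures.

0.1330

Compute ⟨x⟩ and ⟨x²⟩ separately, then (Δx)² = ⟨x²⟩ − ⟨x⟩².
Gaussian moments: ∫x^(2j)·e^(−2ax²) dx = (2j−1)!!/(4a)^j · √(π/(2a)), odd powers integrate to 0; here √(π/(2a)) = 0.91407.
⟨x⟩ = 0.0000 and ⟨x²⟩ = 0.13298.
(Δx)² = 0.13298 − (0.0000)² = 0.13298.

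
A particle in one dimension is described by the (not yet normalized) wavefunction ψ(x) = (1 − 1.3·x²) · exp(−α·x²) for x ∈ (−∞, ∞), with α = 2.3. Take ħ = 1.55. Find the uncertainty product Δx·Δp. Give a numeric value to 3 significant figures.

0.799

Δx = √(⟨x²⟩−⟨x⟩²), Δp = √(⟨p²⟩−⟨p⟩²).
Expand each integrand as polynomial × e^(−2αx²) and use ∫x^(2j)·e^(−2αx²) dx = (2j−1)!!/(4α)^j · √(π/(2α)), odd powers → 0; here √(π/(2α)) = 0.82641. Differentiate with the product rule, d/dx e^(−αx²) = −2αx·e^(−αx²).
Normalization: ∫|ψ|² dx = 0.64236.
⟨x⟩ = 0.0000, ⟨x²⟩ = 0.063162 ⇒ Δx = 0.25132.
⟨p⟩ = 0.0000, ⟨p²⟩ = 10.112 ⇒ Δp = 3.1799.
Δx·Δp = 0.79917.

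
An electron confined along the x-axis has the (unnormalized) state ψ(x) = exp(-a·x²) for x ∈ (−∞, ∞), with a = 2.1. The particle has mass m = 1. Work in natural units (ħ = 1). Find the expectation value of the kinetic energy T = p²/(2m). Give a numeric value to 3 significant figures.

T = −(ħ²/2m) d²/dx², so ⟨T⟩ = −(ħ²/2m) ∫ ψ*·ψ'' dx / ∫|ψ|² dx; with m = 1.
Gaussian moments: ∫x^(2j)·e^(−2ax²) dx = (2j−1)!!/(4a)^j · √(π/(2a)), odd powers integrate to 0; here √(π/(2a)) = 0.86487. Derivatives: d/dx e^(−ax²) = −2ax·e^(−ax²), d²/dx² e^(−ax²) = (4a²x² − 2a)·e^(−ax²).
State is unnormalized: ∫|ψ|² dx = 0.86487, and ∫ψ*·(−ħ²/2m · ψ'') dx = 0.90811, so ⟨T⟩ = 0.90811 / 0.86487.
⟨T⟩ = 1.0500.

1.05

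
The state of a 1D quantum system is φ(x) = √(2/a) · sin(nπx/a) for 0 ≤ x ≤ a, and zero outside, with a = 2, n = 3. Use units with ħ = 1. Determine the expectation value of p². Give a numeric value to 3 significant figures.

22.2

p² φ = −ħ² d²φ/dx²; ⟨p²⟩ = −ħ² ∫ φ*·φ'' dx.
d/dx sin(nπx/a) = (nπ/a)·cos(nπx/a) and d²/dx² sin(nπx/a) = −(nπ/a)²·sin(nπx/a); on 0 ≤ x ≤ a, ∫sin²(nπx/a) dx = a/2 and ∫sin(nπx/a)·cos(nπx/a) dx = 0.
⟨p²⟩ = 22.207.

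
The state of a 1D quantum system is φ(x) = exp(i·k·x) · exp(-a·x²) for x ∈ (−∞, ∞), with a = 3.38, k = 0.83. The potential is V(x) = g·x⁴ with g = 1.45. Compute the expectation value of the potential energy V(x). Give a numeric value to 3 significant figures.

0.0238

⟨V⟩ = ∫ V(x)·|φ|² dx / ∫|φ|² dx.
Gaussian moments: ∫x^(2j)·e^(−2ax²) dx = (2j−1)!!/(4a)^j · √(π/(2a)), odd powers integrate to 0; here √(π/(2a)) = 0.68171.
State is unnormalized: ∫|φ|² dx = 0.68171, and ∫φ*·V(x)·φ dx = 0.016223, so ⟨V⟩ = 0.016223 / 0.68171.
⟨V⟩ = 0.023798.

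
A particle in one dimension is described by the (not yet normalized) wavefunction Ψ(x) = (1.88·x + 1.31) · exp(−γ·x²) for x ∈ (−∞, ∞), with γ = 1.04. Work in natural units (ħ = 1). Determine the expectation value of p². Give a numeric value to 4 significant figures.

1.729

p² Ψ = −ħ² d²Ψ/dx²; ⟨p²⟩ = −ħ² ∫ Ψ*·Ψ'' dx / ∫|Ψ|² dx.
Expand each integrand as polynomial × e^(−2γx²) and use ∫x^(2j)·e^(−2γx²) dx = (2j−1)!!/(4γ)^j · √(π/(2γ)), odd powers → 0; here √(π/(2γ)) = 1.2290. Differentiate with the product rule, d/dx e^(−γx²) = −2γx·e^(−γx²).
State is unnormalized: ∫|Ψ|² dx = 3.1532, and ∫Ψ*·(−ħ² Ψ'') dx = 5.4512, so ⟨p²⟩ = 5.4512 / 3.1532.
⟨p²⟩ = 1.7288.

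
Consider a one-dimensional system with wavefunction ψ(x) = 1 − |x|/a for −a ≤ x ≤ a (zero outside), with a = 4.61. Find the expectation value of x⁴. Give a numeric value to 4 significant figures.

12.90

⟨x⁴⟩ = ∫ x⁴·|ψ|² dx / ∫|ψ|² dx (integrals over the domain).
ψ is even, so ∫ over [−a, a] = 2∫₀ᵃ with ψ = 1 − x/a there: ∫₀ᵃ (1 − x/a)² dx = a/3, ∫₀ᵃ x²(1 − x/a)² dx = a³/30, ∫₀ᵃ x⁴(1 − x/a)² dx = a⁵/105.
State is unnormalized: ∫|ψ|² dx = 3.0733, and ∫ψ*·x⁴·ψ dx = 39.659, so ⟨x⁴⟩ = 39.659 / 3.0733.
⟨x⁴⟩ = 12.904.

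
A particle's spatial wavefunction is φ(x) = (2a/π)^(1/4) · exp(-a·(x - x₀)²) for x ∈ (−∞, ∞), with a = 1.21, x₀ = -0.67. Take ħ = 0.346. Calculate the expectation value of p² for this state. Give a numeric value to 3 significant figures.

p² φ = −ħ² d²φ/dx²; ⟨p²⟩ = −ħ² ∫ φ*·φ'' dx.
Gaussian moments (u = x − x₀): ∫u^(2j)·e^(−2au²) du = (2j−1)!!/(4a)^j · √(π/(2a)), odd powers integrate to 0; here √(π/(2a)) = 1.1394. Derivatives: d/dx e^(−au²) = −2au·e^(−au²), d²/dx² e^(−au²) = (4a²u² − 2a)·e^(−au²).
⟨p²⟩ = 0.14486.

0.145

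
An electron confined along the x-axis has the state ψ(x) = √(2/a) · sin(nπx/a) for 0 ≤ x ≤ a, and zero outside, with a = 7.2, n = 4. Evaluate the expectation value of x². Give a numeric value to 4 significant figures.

17.12

⟨x²⟩ = ∫ x²·|ψ|² dx (integrals over the domain).
With sin²θ = (1 − cos2θ)/2 on 0 ≤ x ≤ a: ∫sin²(nπx/a) dx = a/2, ∫x·sin²(nπx/a) dx = a²/4, ∫x²·sin²(nπx/a) dx = a³·(1/6 − 1/(4n²π²)); higher powers xᵏ the same way, integrating xᵏ·cos(2nπx/a) by parts.
⟨x²⟩ = 17.116.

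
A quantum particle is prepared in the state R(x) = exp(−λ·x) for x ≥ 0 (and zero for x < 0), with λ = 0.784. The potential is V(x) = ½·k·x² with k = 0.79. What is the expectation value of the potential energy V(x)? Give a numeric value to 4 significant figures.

0.3213

⟨V⟩ = ∫ V(x)·|R|² dx / ∫|R|² dx.
Every integrand reduces to terms xʲ·e^(−2λx) on [0, ∞); use ∫₀^∞ xʲ·e^(−2λx) dx = j!/(2λ)^(j+1).
State is unnormalized: ∫|R|² dx = 0.63776, and ∫R*·V(x)·R dx = 0.20492, so ⟨V⟩ = 0.20492 / 0.63776.
⟨V⟩ = 0.32132.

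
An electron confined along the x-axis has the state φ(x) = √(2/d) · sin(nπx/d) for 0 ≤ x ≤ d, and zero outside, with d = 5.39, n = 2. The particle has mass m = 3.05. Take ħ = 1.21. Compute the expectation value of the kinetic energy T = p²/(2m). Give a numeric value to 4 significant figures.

T = −(ħ²/2m) d²/dx², so ⟨T⟩ = −(ħ²/2m) ∫ φ*·φ'' dx; with m = 3.05.
d/dx sin(nπx/d) = (nπ/d)·cos(nπx/d) and d²/dx² sin(nπx/d) = −(nπ/d)²·sin(nπx/d); on 0 ≤ x ≤ d, ∫sin²(nπx/d) dx = d/2 and ∫sin(nπx/d)·cos(nπx/d) dx = 0.
⟨T⟩ = 0.32615.

0.3262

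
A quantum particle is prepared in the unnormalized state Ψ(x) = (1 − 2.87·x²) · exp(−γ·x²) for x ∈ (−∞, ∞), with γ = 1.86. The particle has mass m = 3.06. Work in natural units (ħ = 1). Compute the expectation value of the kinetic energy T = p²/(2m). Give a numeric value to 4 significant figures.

1.267

T = −(ħ²/2m) d²/dx², so ⟨T⟩ = −(ħ²/2m) ∫ Ψ*·Ψ'' dx / ∫|Ψ|² dx; with m = 3.06.
Expand each integrand as polynomial × e^(−2γx²) and use ∫x^(2j)·e^(−2γx²) dx = (2j−1)!!/(4γ)^j · √(π/(2γ)), odd powers → 0; here √(π/(2γ)) = 0.91897. Differentiate with the product rule, d/dx e^(−γx²) = −2γx·e^(−γx²).
State is unnormalized: ∫|Ψ|² dx = 0.62023, and ∫Ψ*·(−ħ²/2m · Ψ'') dx = 0.78570, so ⟨T⟩ = 0.78570 / 0.62023.
⟨T⟩ = 1.2668.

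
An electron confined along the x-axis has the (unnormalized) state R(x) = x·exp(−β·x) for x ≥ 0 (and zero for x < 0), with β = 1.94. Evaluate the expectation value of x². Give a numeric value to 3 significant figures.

⟨x²⟩ = ∫ x²·|R|² dx / ∫|R|² dx (integrals over the domain).
Every integrand reduces to terms xʲ·e^(−2βx) on [0, ∞); use ∫₀^∞ xʲ·e^(−2βx) dx = j!/(2β)^(j+1).
State is unnormalized: ∫|R|² dx = 0.034240, and ∫R*·x²·R dx = 0.027293, so ⟨x²⟩ = 0.027293 / 0.034240.
⟨x²⟩ = 0.79711.

0.797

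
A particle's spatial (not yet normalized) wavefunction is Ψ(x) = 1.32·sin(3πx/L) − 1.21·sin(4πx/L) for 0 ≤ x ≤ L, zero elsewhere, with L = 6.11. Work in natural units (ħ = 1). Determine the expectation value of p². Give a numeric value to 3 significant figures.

p² Ψ = −ħ² d²Ψ/dx²; ⟨p²⟩ = −ħ² ∫ Ψ*·Ψ'' dx / ∫|Ψ|² dx.
d²/dx² sin(jπx/L) = −(jπ/L)²·sin(jπx/L); on 0 ≤ x ≤ L, ∫sin²(jπx/L) dx = L/2 and ∫sin(jπx/L)·sin(lπx/L) dx = 0 for j ≠ l, so only diagonal terms survive in ∫|Ψ|² and ∫Ψ·Ψ″; ∫Ψ·Ψ′ dx = [Ψ²/2] between the walls = 0.
State is unnormalized: ∫|Ψ|² dx = 9.7959, and ∫Ψ*·(−ħ² Ψ'') dx = 31.585, so ⟨p²⟩ = 31.585 / 9.7959.
⟨p²⟩ = 3.2244.

3.22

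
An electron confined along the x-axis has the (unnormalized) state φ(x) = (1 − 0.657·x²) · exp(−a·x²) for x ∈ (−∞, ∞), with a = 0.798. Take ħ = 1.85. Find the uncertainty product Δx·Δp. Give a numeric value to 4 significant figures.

Δx = √(⟨x²⟩−⟨x⟩²), Δp = √(⟨p²⟩−⟨p⟩²).
Expand each integrand as polynomial × e^(−2ax²) and use ∫x^(2j)·e^(−2ax²) dx = (2j−1)!!/(4a)^j · √(π/(2a)), odd powers → 0; here √(π/(2a)) = 1.4030. Differentiate with the product rule, d/dx e^(−ax²) = −2ax·e^(−ax²).
Normalization: ∫|φ|² dx = 1.0038.
⟨x⟩ = 0.0000, ⟨x²⟩ = 0.17538 ⇒ Δx = 0.41878.
⟨p⟩ = 0.0000, ⟨p²⟩ = 6.5210 ⇒ Δp = 2.5536.
Δx·Δp = 1.0694.

1.069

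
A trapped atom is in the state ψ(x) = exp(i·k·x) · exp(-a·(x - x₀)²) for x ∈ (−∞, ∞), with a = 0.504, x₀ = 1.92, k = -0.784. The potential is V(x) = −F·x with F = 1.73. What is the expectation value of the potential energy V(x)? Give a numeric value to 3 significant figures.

-3.32

⟨V⟩ = ∫ V(x)·|ψ|² dx / ∫|ψ|² dx.
Gaussian moments (u = x − x₀): ∫u^(2j)·e^(−2au²) du = (2j−1)!!/(4a)^j · √(π/(2a)), odd powers integrate to 0; here √(π/(2a)) = 1.7654.
State is unnormalized: ∫|ψ|² dx = 1.7654, and ∫ψ*·V(x)·ψ dx = -5.8640, so ⟨V⟩ = -5.8640 / 1.7654.
⟨V⟩ = -3.3216.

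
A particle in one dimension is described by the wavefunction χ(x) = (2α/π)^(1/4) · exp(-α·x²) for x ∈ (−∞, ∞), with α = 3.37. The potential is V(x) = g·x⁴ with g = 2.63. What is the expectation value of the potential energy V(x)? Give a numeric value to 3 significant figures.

⟨V⟩ = ∫ V(x)·|χ|² dx.
Gaussian moments: ∫x^(2j)·e^(−2αx²) dx = (2j−1)!!/(4α)^j · √(π/(2α)), odd powers integrate to 0; here √(π/(2α)) = 0.68272.
⟨V⟩ = 0.043421.

0.0434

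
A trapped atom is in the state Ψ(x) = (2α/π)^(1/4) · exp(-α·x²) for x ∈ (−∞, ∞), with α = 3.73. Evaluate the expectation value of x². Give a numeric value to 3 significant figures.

⟨x²⟩ = ∫ x²·|Ψ|² dx (integrals over the domain).
Gaussian moments: ∫x^(2j)·e^(−2αx²) dx = (2j−1)!!/(4α)^j · √(π/(2α)), odd powers integrate to 0; here √(π/(2α)) = 0.64894.
⟨x²⟩ = 0.067024.

0.0670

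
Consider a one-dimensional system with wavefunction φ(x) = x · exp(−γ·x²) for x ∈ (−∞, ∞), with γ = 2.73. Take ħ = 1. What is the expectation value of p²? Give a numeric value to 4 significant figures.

p² φ = −ħ² d²φ/dx²; ⟨p²⟩ = −ħ² ∫ φ*·φ'' dx / ∫|φ|² dx.
Expand each integrand as polynomial × e^(−2γx²) and use ∫x^(2j)·e^(−2γx²) dx = (2j−1)!!/(4γ)^j · √(π/(2γ)), odd powers → 0; here √(π/(2γ)) = 0.75854. Differentiate with the product rule, d/dx e^(−γx²) = −2γx·e^(−γx²).
State is unnormalized: ∫|φ|² dx = 0.069463, and ∫φ*·(−ħ² φ'') dx = 0.56891, so ⟨p²⟩ = 0.56891 / 0.069463.
⟨p²⟩ = 8.1900.

8.190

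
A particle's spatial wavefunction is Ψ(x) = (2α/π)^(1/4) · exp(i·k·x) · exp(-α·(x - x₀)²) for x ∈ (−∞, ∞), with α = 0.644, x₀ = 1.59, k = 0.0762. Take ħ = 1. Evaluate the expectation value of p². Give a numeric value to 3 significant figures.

0.650

p² Ψ = −ħ² d²Ψ/dx²; ⟨p²⟩ = −ħ² ∫ Ψ*·Ψ'' dx.
Gaussian moments (u = x − x₀): ∫u^(2j)·e^(−2αu²) du = (2j−1)!!/(4α)^j · √(π/(2α)), odd powers integrate to 0; here √(π/(2α)) = 1.5618. Derivatives: Ψ′ = (ik − 2αu)·Ψ, Ψ″ = ((ik − 2αu)² − 2α)·Ψ; the odd-in-u pieces drop out.
⟨p²⟩ = 0.64981.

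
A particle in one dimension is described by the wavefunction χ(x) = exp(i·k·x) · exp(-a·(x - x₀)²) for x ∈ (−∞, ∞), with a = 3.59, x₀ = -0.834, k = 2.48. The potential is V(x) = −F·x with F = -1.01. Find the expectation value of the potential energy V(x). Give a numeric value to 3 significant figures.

⟨V⟩ = ∫ V(x)·|χ|² dx / ∫|χ|² dx.
Gaussian moments (u = x − x₀): ∫u^(2j)·e^(−2au²) du = (2j−1)!!/(4a)^j · √(π/(2a)), odd powers integrate to 0; here √(π/(2a)) = 0.66147.
State is unnormalized: ∫|χ|² dx = 0.66147, and ∫χ*·V(x)·χ dx = -0.55719, so ⟨V⟩ = -0.55719 / 0.66147.
⟨V⟩ = -0.84234.

-0.842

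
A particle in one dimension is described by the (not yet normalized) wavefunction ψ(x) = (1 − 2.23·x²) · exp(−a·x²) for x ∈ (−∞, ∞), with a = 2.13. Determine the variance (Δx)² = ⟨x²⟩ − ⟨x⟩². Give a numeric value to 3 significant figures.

Compute ⟨x⟩ and ⟨x²⟩ separately, then (Δx)² = ⟨x²⟩ − ⟨x⟩².
Expand each integrand as polynomial × e^(−2ax²) and use ∫x^(2j)·e^(−2ax²) dx = (2j−1)!!/(4a)^j · √(π/(2a)), odd powers → 0; here √(π/(2a)) = 0.85876.
Normalization: ∫|ψ|² dx = 0.58571.
⟨x⟩ = 0.0000 and ⟨x²⟩ = 0.078673.
(Δx)² = 0.078673 − (0.0000)² = 0.078673.

0.0787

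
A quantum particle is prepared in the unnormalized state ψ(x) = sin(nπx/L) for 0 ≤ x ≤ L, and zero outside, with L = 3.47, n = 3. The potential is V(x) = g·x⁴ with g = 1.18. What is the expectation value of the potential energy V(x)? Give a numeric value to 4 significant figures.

⟨V⟩ = ∫ V(x)·|ψ|² dx / ∫|ψ|² dx.
With sin²θ = (1 − cos2θ)/2 on 0 ≤ x ≤ L: ∫sin²(nπx/L) dx = L/2, ∫x·sin²(nπx/L) dx = L²/4, ∫x²·sin²(nπx/L) dx = L³·(1/6 − 1/(4n²π²)); higher powers xᵏ the same way, integrating xᵏ·cos(2nπx/L) by parts.
State is unnormalized: ∫|ψ|² dx = 1.7350, and ∫ψ*·V(x)·ψ dx = 56.080, so ⟨V⟩ = 56.080 / 1.7350.
⟨V⟩ = 32.323.

32.32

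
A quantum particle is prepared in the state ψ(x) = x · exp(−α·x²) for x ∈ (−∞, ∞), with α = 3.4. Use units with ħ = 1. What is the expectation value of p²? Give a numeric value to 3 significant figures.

10.2

p² ψ = −ħ² d²ψ/dx²; ⟨p²⟩ = −ħ² ∫ ψ*·ψ'' dx / ∫|ψ|² dx.
Expand each integrand as polynomial × e^(−2αx²) and use ∫x^(2j)·e^(−2αx²) dx = (2j−1)!!/(4α)^j · √(π/(2α)), odd powers → 0; here √(π/(2α)) = 0.67971. Differentiate with the product rule, d/dx e^(−αx²) = −2αx·e^(−αx²).
State is unnormalized: ∫|ψ|² dx = 0.049978, and ∫ψ*·(−ħ² ψ'') dx = 0.50978, so ⟨p²⟩ = 0.50978 / 0.049978.
⟨p²⟩ = 10.200.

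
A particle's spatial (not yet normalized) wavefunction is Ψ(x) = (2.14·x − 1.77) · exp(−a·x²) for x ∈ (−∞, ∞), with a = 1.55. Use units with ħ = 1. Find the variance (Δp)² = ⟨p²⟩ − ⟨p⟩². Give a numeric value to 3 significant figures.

Compute ⟨p⟩ and ⟨p²⟩ separately; (Δp)² = ⟨p²⟩ − ⟨p⟩².
Expand each integrand as polynomial × e^(−2ax²) and use ∫x^(2j)·e^(−2ax²) dx = (2j−1)!!/(4a)^j · √(π/(2a)), odd powers → 0; here √(π/(2a)) = 1.0067. Differentiate with the product rule, d/dx e^(−ax²) = −2ax·e^(−ax²).
Normalization: ∫|Ψ|² dx = 3.8974.
⟨p⟩ = 0.0000 and ⟨p²⟩ = 2.1414.
(Δp)² = 2.1414 − (0.0000)² = 2.1414.

2.14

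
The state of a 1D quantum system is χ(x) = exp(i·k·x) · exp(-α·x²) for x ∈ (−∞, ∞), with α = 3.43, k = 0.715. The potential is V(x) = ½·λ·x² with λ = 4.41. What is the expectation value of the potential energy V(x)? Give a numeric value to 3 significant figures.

0.161

⟨V⟩ = ∫ V(x)·|χ|² dx / ∫|χ|² dx.
Gaussian moments: ∫x^(2j)·e^(−2αx²) dx = (2j−1)!!/(4α)^j · √(π/(2α)), odd powers integrate to 0; here √(π/(2α)) = 0.67673.
State is unnormalized: ∫|χ|² dx = 0.67673, and ∫χ*·V(x)·χ dx = 0.10876, so ⟨V⟩ = 0.10876 / 0.67673.
⟨V⟩ = 0.16071.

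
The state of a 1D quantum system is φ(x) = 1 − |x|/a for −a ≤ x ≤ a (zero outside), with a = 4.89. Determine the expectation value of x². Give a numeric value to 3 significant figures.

2.39

⟨x²⟩ = ∫ x²·|φ|² dx / ∫|φ|² dx (integrals over the domain).
φ is even, so ∫ over [−a, a] = 2∫₀ᵃ with φ = 1 − x/a there: ∫₀ᵃ (1 − x/a)² dx = a/3, ∫₀ᵃ x²(1 − x/a)² dx = a³/30, ∫₀ᵃ x⁴(1 − x/a)² dx = a⁵/105.
State is unnormalized: ∫|φ|² dx = 3.2600, and ∫φ*·x²·φ dx = 7.7953, so ⟨x²⟩ = 7.7953 / 3.2600.
⟨x²⟩ = 2.3912.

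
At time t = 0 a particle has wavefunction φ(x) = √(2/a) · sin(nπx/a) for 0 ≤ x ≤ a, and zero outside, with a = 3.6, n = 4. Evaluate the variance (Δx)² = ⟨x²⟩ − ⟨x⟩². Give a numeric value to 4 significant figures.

1.039

Compute ⟨x⟩ and ⟨x²⟩ separately, then (Δx)² = ⟨x²⟩ − ⟨x⟩².
With sin²θ = (1 − cos2θ)/2 on 0 ≤ x ≤ a: ∫sin²(nπx/a) dx = a/2, ∫x·sin²(nπx/a) dx = a²/4, ∫x²·sin²(nπx/a) dx = a³·(1/6 − 1/(4n²π²)); higher powers xᵏ the same way, integrating xᵏ·cos(2nπx/a) by parts.
⟨x⟩ = 1.8000 and ⟨x²⟩ = 4.2790.
(Δx)² = 4.2790 − (1.8000)² = 1.0390.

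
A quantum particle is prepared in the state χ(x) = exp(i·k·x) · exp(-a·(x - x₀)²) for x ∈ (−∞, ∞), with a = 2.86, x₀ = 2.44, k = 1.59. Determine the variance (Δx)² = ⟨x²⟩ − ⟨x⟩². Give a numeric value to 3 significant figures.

Compute ⟨x⟩ and ⟨x²⟩ separately, then (Δx)² = ⟨x²⟩ − ⟨x⟩².
Gaussian moments (u = x − x₀): ∫u^(2j)·e^(−2au²) du = (2j−1)!!/(4a)^j · √(π/(2a)), odd powers integrate to 0; here √(π/(2a)) = 0.74110.
Normalization: ∫|χ|² dx = 0.74110.
⟨x⟩ = 2.4400 and ⟨x²⟩ = 6.0410.
(Δx)² = 6.0410 − (2.4400)² = 0.087413.

0.0874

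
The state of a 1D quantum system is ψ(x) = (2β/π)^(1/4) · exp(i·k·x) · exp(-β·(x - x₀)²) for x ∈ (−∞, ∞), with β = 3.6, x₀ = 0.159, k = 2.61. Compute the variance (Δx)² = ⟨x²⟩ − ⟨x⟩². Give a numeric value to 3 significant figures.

Compute ⟨x⟩ and ⟨x²⟩ separately, then (Δx)² = ⟨x²⟩ − ⟨x⟩².
Gaussian moments (u = x − x₀): ∫u^(2j)·e^(−2βu²) du = (2j−1)!!/(4β)^j · √(π/(2β)), odd powers integrate to 0; here √(π/(2β)) = 0.66055.
⟨x⟩ = 0.15900 and ⟨x²⟩ = 0.094725.
(Δx)² = 0.094725 − (0.15900)² = 0.069444.

0.0694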